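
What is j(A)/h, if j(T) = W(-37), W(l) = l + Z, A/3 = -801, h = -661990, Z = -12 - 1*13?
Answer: 31/330995 ≈ 9.3657e-5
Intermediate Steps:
Z = -25 (Z = -12 - 13 = -25)
A = -2403 (A = 3*(-801) = -2403)
W(l) = -25 + l (W(l) = l - 25 = -25 + l)
j(T) = -62 (j(T) = -25 - 37 = -62)
j(A)/h = -62/(-661990) = -62*(-1/661990) = 31/330995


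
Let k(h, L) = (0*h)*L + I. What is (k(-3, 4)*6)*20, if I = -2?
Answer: -240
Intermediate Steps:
k(h, L) = -2 (k(h, L) = (0*h)*L - 2 = 0*L - 2 = 0 - 2 = -2)
(k(-3, 4)*6)*20 = -2*6*20 = -12*20 = -240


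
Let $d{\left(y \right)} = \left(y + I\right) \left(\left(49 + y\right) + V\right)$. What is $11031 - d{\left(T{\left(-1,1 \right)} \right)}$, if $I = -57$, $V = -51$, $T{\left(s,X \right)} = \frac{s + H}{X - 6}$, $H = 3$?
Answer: $\frac{272331}{25} \approx 10893.0$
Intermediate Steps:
$T{\left(s,X \right)} = \frac{3 + s}{-6 + X}$ ($T{\left(s,X \right)} = \frac{s + 3}{X - 6} = \frac{3 + s}{-6 + X}$)
$d{\left(y \right)} = \left(-57 + y\right) \left(-2 + y\right)$ ($d{\left(y \right)} = \left(y - 57\right) \left(\left(49 + y\right) - 51\right) = \left(-57 + y\right) \left(-2 + y\right)$)
$11031 - d{\left(T{\left(-1,1 \right)} \right)} = 11031 - \left(114 + \left(\frac{3 - 1}{-6 + 1}\right)^{2} - 59 \frac{3 - 1}{-6 + 1}\right) = 11031 - \left(114 + \left(\frac{1}{-5} \cdot 2\right)^{2} - 59 \frac{1}{-5} \cdot 2\right) = 11031 - \left(114 + \left(\left(- \frac{1}{5}\right) 2\right)^{2} - 59 \left(\left(- \frac{1}{5}\right) 2\right)\right) = 11031 - \left(114 + \left(- \frac{2}{5}\right)^{2} - - \frac{118}{5}\right) = 11031 - \left(114 + \frac{4}{25} + \frac{118}{5}\right) = 11031 - \frac{3444}{25} = \frac{272331}{25}$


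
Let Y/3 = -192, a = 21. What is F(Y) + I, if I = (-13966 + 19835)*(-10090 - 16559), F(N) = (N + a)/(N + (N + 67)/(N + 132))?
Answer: -7983902921823/51047 ≈ -1.5640e+8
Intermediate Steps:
Y = -576 (Y = 3*(-192) = -576)
F(N) = (21 + N)/(N + (67 + N)/(132 + N)) (F(N) = (N + 21)/(N + (N + 67)/(N + 132)) = (21 + N)/(N + (67 + N)/(132 + N)))
I = -156402981 (I = 5869*(-26649) = -156402981)
F(Y) + I = (2772 + (-576)² + 153*(-576))/(67 + (-576)² + 133*(-576)) - 156402981 = (2772 + 331776 - 88128)/(67 + 331776 - 76608) - 156402981 = 246420/255235 - 156402981 = (1/255235)*246420 - 156402981 = 49284/51047 - 156402981 = -7983902921823/51047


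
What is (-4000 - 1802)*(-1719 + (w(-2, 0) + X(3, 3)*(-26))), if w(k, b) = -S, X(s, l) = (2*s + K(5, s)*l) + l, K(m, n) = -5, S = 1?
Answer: 9074328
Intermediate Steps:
X(s, l) = -4*l + 2*s (X(s, l) = (2*s - 5*l) + l = (-5*l + 2*s) + l = -4*l + 2*s)
w(k, b) = -1 (w(k, b) = -1*1 = -1)
(-4000 - 1802)*(-1719 + (w(-2, 0) + X(3, 3)*(-26))) = (-4000 - 1802)*(-1719 + (-1 + (-4*3 + 2*3)*(-26))) = -5802*(-1719 + (-1 + (-12 + 6)*(-26))) = -5802*(-1719 + (-1 - 6*(-26))) = -5802*(-1719 + (-1 + 156)) = -5802*(-1719 + 155) = -5802*(-1564) = 9074328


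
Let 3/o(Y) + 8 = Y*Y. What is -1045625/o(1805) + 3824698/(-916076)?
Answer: -1560381576974960797/1374114 ≈ -1.1356e+12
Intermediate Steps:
o(Y) = 3/(-8 + Y**2) (o(Y) = 3/(-8 + Y*Y) = 3/(-8 + Y**2))
-1045625/o(1805) + 3824698/(-916076) = -1045625/(3/(-8 + 1805**2)) + 3824698/(-916076) = -1045625/(3/(-8 + 3258025)) + 3824698*(-1/916076) = -1045625/(3/3258017) - 1912349/458038 = -1045625/(3*(1/3258017)) - 1912349/458038 = -1045625/3/3258017 - 1912349/458038 = -1045625*3258017/3 - 1912349/458038 = -3406664025625/3 - 1912349/458038 = -1560381576974960797/1374114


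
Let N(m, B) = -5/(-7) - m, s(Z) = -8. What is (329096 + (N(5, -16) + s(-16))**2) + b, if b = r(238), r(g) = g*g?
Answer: 18908656/49 ≈ 3.8589e+5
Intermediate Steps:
N(m, B) = 5/7 - m (N(m, B) = -5*(-1/7) - m = 5/7 - m)
r(g) = g**2
b = 56644 (b = 238**2 = 56644)
(329096 + (N(5, -16) + s(-16))**2) + b = (329096 + ((5/7 - 1*5) - 8)**2) + 56644 = (329096 + ((5/7 - 5) - 8)**2) + 56644 = (329096 + (-30/7 - 8)**2) + 56644 = (329096 + (-86/7)**2) + 56644 = (329096 + 7396/49) + 56644 = 16133100/49 + 56644 = 18908656/49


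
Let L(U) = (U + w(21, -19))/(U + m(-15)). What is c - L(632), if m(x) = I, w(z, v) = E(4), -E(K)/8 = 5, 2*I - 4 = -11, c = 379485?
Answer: 477011461/1257 ≈ 3.7948e+5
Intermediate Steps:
I = -7/2 (I = 2 + (½)*(-11) = 2 - 11/2 = -7/2 ≈ -3.5000)
E(K) = -40 (E(K) = -8*5 = -40)
w(z, v) = -40
m(x) = -7/2
L(U) = (-40 + U)/(-7/2 + U) (L(U) = (U - 40)/(U - 7/2) = (-40 + U)/(-7/2 + U))
c - L(632) = 379485 - 2*(-40 + 632)/(-7 + 2*632) = 379485 - 2*592/(-7 + 1264) = 379485 - 2*592/1257 = 379485 - 1*1184/1257 = 379485 - 1184/1257 = 477011461/1257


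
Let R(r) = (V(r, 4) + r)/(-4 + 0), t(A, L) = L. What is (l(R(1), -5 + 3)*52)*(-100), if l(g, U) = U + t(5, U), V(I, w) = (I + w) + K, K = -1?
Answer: 20800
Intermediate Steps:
V(I, w) = -1 + I + w (V(I, w) = (I + w) - 1 = -1 + I + w)
R(r) = -3/4 - r/2 (R(r) = ((-1 + r + 4) + r)/(-4 + 0) = ((3 + r) + r)/(-4) = (3 + 2*r)*(-1/4) = -3/4 - r/2)
l(g, U) = 2*U (l(g, U) = U + U = 2*U)
(l(R(1), -5 + 3)*52)*(-100) = ((2*(-5 + 3))*52)*(-100) = ((2*(-2))*52)*(-100) = -4*52*(-100) = -208*(-100) = 20800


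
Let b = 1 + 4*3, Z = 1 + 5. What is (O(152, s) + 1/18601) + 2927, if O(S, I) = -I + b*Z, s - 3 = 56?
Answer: 54798547/18601 ≈ 2946.0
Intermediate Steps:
s = 59 (s = 3 + 56 = 59)
Z = 6
b = 13 (b = 1 + 12 = 13)
O(S, I) = 78 - I (O(S, I) = -I + 13*6 = -I + 78 = 78 - I)
(O(152, s) + 1/18601) + 2927 = ((78 - 1*59) + 1/18601) + 2927 = ((78 - 59) + 1/18601) + 2927 = (19 + 1/18601) + 2927 = 353420/18601 + 2927 = 54798547/18601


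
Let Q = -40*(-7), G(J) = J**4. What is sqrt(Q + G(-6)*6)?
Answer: 2*sqrt(2014) ≈ 89.755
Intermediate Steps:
Q = 280
sqrt(Q + G(-6)*6) = sqrt(280 + (-6)**4*6) = sqrt(280 + 1296*6) = sqrt(280 + 7776) = sqrt(8056) = 2*sqrt(2014)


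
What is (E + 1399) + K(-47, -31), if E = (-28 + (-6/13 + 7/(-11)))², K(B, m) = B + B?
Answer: 43999866/20449 ≈ 2151.7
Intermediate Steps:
K(B, m) = 2*B
E = 17313921/20449 (E = (-28 + (-6*1/13 + 7*(-1/11)))² = (-28 + (-6/13 - 7/11))² = (-28 - 157/143)² = (-4161/143)² = 17313921/20449 ≈ 846.69)
(E + 1399) + K(-47, -31) = (17313921/20449 + 1399) + 2*(-47) = 45922072/20449 - 94 = 43999866/20449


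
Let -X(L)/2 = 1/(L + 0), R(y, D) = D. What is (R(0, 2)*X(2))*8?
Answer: -16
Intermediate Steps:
X(L) = -2/L (X(L) = -2/(L + 0) = -2/L)
(R(0, 2)*X(2))*8 = (2*(-2/2))*8 = (2*(-2*½))*8 = (2*(-1))*8 = -2*8 = -16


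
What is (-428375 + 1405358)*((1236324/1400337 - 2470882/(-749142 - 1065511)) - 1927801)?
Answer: -531780426481727330720785/282347304229 ≈ -1.8834e+12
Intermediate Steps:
(-428375 + 1405358)*((1236324/1400337 - 2470882/(-749142 - 1065511)) - 1927801) = 976983*((1236324*(1/1400337) - 2470882/(-1814653)) - 1927801) = 976983*((412108/466779 - 2470882*(-1/1814653)) - 1927801) = 976983*((412108/466779 + 2470882/1814653) - 1927801) = 976983*(1901188847602/847041912687 - 1927801) = 976983*(-1632926345131063685/847041912687) = -531780426481727330720785/282347304229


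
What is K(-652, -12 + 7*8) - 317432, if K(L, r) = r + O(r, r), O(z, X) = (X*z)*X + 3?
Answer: -232201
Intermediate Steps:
O(z, X) = 3 + z*X² (O(z, X) = z*X² + 3 = 3 + z*X²)
K(L, r) = 3 + r + r³ (K(L, r) = r + (3 + r*r²) = r + (3 + r³) = 3 + r + r³)
K(-652, -12 + 7*8) - 317432 = (3 + (-12 + 7*8) + (-12 + 7*8)³) - 317432 = (3 + (-12 + 56) + (-12 + 56)³) - 317432 = (3 + 44 + 44³) - 317432 = (3 + 44 + 85184) - 317432 = 85231 - 317432 = -232201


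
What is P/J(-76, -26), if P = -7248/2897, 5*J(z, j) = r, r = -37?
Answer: 36240/107189 ≈ 0.33809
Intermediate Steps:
J(z, j) = -37/5 (J(z, j) = (⅕)*(-37) = -37/5)
P = -7248/2897 (P = -7248*1/2897 = -7248/2897 ≈ -2.5019)
P/J(-76, -26) = -7248/(2897*(-37/5)) = -7248/2897*(-5/37) = 36240/107189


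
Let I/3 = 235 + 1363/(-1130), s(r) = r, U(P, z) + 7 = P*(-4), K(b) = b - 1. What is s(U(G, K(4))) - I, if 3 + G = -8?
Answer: -750751/1130 ≈ -664.38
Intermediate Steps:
K(b) = -1 + b
G = -11 (G = -3 - 8 = -11)
U(P, z) = -7 - 4*P (U(P, z) = -7 + P*(-4) = -7 - 4*P)
I = 792561/1130 (I = 3*(235 + 1363/(-1130)) = 3*(235 + 1363*(-1/1130)) = 3*(235 - 1363/1130) = 3*(264187/1130) = 792561/1130 ≈ 701.38)
s(U(G, K(4))) - I = (-7 - 4*(-11)) - 1*792561/1130 = (-7 + 44) - 792561/1130 = 37 - 792561/1130 = -750751/1130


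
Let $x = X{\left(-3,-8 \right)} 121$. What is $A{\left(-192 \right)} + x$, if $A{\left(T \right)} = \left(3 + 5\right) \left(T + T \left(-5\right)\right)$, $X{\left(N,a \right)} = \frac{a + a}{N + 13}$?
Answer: $\frac{29752}{5} \approx 5950.4$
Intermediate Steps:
$X{\left(N,a \right)} = \frac{2 a}{13 + N}$
$A{\left(T \right)} = - 32 T$ ($A{\left(T \right)} = 8 \left(T - 5 T\right) = 8 \left(- 4 T\right) = - 32 T$)
$x = - \frac{968}{5}$ ($x = 2 \left(-8\right) \frac{1}{13 - 3} \cdot 121 = 2 \left(-8\right) \frac{1}{10} \cdot 121 = \left(- \frac{8}{5}\right) 121 = - \frac{968}{5} \approx -193.6$)
$A{\left(-192 \right)} + x = \left(-32\right) \left(-192\right) - \frac{968}{5} = 6144 - \frac{968}{5} = \frac{29752}{5}$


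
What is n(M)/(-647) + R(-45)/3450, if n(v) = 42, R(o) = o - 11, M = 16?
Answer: -90566/1116075 ≈ -0.081147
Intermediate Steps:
R(o) = -11 + o
n(M)/(-647) + R(-45)/3450 = 42/(-647) + (-11 - 45)/3450 = 42*(-1/647) - 56*1/3450 = -42/647 - 28/1725 = -90566/1116075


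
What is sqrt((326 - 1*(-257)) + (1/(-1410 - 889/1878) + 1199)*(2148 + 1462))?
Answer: sqrt(30374251308880236633)/2648869 ≈ 2080.6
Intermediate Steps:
sqrt((326 - 1*(-257)) + (1/(-1410 - 889/1878) + 1199)*(2148 + 1462)) = sqrt((326 + 257) + (1/(-1410 - 889*1/1878) + 1199)*3610) = sqrt(583 + (1/(-1410 - 889/1878) + 1199)*3610) = sqrt(583 + (1/(-2648869/1878) + 1199)*3610) = sqrt(583 + (-1878/2648869 + 1199)*3610) = sqrt(583 + (3175992053/2648869)*3610) = sqrt(583 + 11465331311330/2648869) = sqrt(11466875601957/2648869) = sqrt(30374251308880236633)/2648869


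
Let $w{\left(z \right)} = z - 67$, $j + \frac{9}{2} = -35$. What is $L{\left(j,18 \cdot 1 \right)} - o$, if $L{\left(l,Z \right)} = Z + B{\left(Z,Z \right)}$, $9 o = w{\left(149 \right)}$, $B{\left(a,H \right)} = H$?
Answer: $\frac{242}{9} \approx 26.889$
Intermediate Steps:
$j = - \frac{79}{2}$ ($j = - \frac{9}{2} - 35 = - \frac{79}{2} \approx -39.5$)
$w{\left(z \right)} = -67 + z$
$o = \frac{82}{9}$ ($o = \frac{-67 + 149}{9} = \frac{1}{9} \cdot 82 = \frac{82}{9} \approx 9.1111$)
$L{\left(l,Z \right)} = 2 Z$ ($L{\left(l,Z \right)} = Z + Z = 2 Z$)
$L{\left(j,18 \cdot 1 \right)} - o = 2 \cdot 18 \cdot 1 - \frac{82}{9} = 2 \cdot 18 - \frac{82}{9} = 36 - \frac{82}{9} = \frac{242}{9}$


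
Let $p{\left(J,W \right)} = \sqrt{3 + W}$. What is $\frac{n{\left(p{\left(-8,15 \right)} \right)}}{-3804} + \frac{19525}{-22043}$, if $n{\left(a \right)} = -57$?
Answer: $- \frac{24338883}{27950524} \approx -0.87078$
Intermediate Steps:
$\frac{n{\left(p{\left(-8,15 \right)} \right)}}{-3804} + \frac{19525}{-22043} = - \frac{57}{-3804} + \frac{19525}{-22043} = \left(-57\right) \left(- \frac{1}{3804}\right) + 19525 \left(- \frac{1}{22043}\right) = \frac{19}{1268} - \frac{19525}{22043} = - \frac{24338883}{27950524}$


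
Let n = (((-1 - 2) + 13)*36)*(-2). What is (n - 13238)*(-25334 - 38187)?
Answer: 886626118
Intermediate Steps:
n = -720 (n = ((-3 + 13)*36)*(-2) = (10*36)*(-2) = 360*(-2) = -720)
(n - 13238)*(-25334 - 38187) = (-720 - 13238)*(-25334 - 38187) = -13958*(-63521) = 886626118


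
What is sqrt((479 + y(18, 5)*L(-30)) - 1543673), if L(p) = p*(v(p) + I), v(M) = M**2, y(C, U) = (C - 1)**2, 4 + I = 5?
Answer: 4*I*sqrt(584679) ≈ 3058.6*I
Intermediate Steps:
I = 1 (I = -4 + 5 = 1)
y(C, U) = (-1 + C)**2
L(p) = p*(1 + p**2) (L(p) = p*(p**2 + 1) = p*(1 + p**2))
sqrt((479 + y(18, 5)*L(-30)) - 1543673) = sqrt((479 + (-1 + 18)**2*(-30 + (-30)**3)) - 1543673) = sqrt((479 + 17**2*(-30 - 27000)) - 1543673) = sqrt((479 + 289*(-27030)) - 1543673) = sqrt((479 - 7811670) - 1543673) = sqrt(-7811191 - 1543673) = sqrt(-9354864) = 4*I*sqrt(584679)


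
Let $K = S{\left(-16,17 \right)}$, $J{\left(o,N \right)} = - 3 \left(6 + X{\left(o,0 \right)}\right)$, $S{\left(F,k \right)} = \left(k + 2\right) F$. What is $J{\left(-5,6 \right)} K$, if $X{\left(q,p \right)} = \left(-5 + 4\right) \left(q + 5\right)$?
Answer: $5472$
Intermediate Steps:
$X{\left(q,p \right)} = -5 - q$ ($X{\left(q,p \right)} = - (5 + q) = -5 - q$)
$S{\left(F,k \right)} = F \left(2 + k\right)$ ($S{\left(F,k \right)} = \left(2 + k\right) F = F \left(2 + k\right)$)
$J{\left(o,N \right)} = -3 + 3 o$ ($J{\left(o,N \right)} = - 3 \left(6 - \left(5 + o\right)\right) = - 3 \left(1 - o\right) = -3 + 3 o$)
$K = -304$ ($K = - 16 \left(2 + 17\right) = \left(-16\right) 19 = -304$)
$J{\left(-5,6 \right)} K = \left(-3 + 3 \left(-5\right)\right) \left(-304\right) = \left(-3 - 15\right) \left(-304\right) = \left(-18\right) \left(-304\right) = 5472$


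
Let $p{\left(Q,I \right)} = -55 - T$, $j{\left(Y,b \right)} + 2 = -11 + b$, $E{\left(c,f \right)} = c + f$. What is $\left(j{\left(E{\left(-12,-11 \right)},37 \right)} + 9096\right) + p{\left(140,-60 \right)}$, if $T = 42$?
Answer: $9023$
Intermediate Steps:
$j{\left(Y,b \right)} = -13 + b$ ($j{\left(Y,b \right)} = -2 + \left(-11 + b\right) = -13 + b$)
$p{\left(Q,I \right)} = -97$ ($p{\left(Q,I \right)} = -55 - 42 = -97$)
$\left(j{\left(E{\left(-12,-11 \right)},37 \right)} + 9096\right) + p{\left(140,-60 \right)} = \left(\left(-13 + 37\right) + 9096\right) - 97 = \left(24 + 9096\right) - 97 = 9120 - 97 = 9023$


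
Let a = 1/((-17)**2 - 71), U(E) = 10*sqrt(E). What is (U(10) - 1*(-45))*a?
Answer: 45/218 + 5*sqrt(10)/109 ≈ 0.35148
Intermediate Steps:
a = 1/218 (a = 1/(289 - 71) = 1/218 ≈ 0.0045872)
(U(10) - 1*(-45))*a = (10*sqrt(10) - 1*(-45))*(1/218) = (10*sqrt(10) + 45)*(1/218) = (45 + 10*sqrt(10))*(1/218) = 45/218 + 5*sqrt(10)/109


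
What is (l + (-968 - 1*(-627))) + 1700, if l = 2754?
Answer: 4113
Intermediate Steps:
(l + (-968 - 1*(-627))) + 1700 = (2754 + (-968 - 1*(-627))) + 1700 = (2754 + (-968 + 627)) + 1700 = (2754 - 341) + 1700 = 2413 + 1700 = 4113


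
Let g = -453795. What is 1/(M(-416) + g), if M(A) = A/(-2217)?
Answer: -2217/1006063099 ≈ -2.2036e-6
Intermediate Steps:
M(A) = -A/2217 (M(A) = A*(-1/2217) = -A/2217)
1/(M(-416) + g) = 1/(-1/2217*(-416) - 453795) = 1/(416/2217 - 453795) = 1/(-1006063099/2217) = -2217/1006063099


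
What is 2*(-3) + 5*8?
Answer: 34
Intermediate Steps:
2*(-3) + 5*8 = -6 + 40 = 34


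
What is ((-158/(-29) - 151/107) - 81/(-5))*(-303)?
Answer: -95135334/15515 ≈ -6131.8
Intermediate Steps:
((-158/(-29) - 151/107) - 81/(-5))*(-303) = ((-158*(-1/29) - 151*1/107) - 81*(-1/5))*(-303) = ((158/29 - 151/107) + 81/5)*(-303) = (12527/3103 + 81/5)*(-303) = (313978/15515)*(-303) = -95135334/15515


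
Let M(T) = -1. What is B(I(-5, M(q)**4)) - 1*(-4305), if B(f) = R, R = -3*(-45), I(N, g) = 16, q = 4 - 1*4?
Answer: 4440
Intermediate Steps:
q = 0 (q = 4 - 4 = 0)
R = 135
B(f) = 135
B(I(-5, M(q)**4)) - 1*(-4305) = 135 - 1*(-4305) = 135 + 4305 = 4440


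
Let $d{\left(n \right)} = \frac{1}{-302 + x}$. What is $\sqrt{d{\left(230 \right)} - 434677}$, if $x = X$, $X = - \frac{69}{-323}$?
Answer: $\frac{18 i \sqrt{12747527673871}}{97477} \approx 659.3 i$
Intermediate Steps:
$X = \frac{69}{323}$ ($X = \left(-69\right) \left(- \frac{1}{323}\right) = \frac{69}{323} \approx 0.21362$)
$x = \frac{69}{323} \approx 0.21362$
$d{\left(n \right)} = - \frac{323}{97477}$ ($d{\left(n \right)} = \frac{1}{-302 + \frac{69}{323}} = \frac{1}{- \frac{97477}{323}} = - \frac{323}{97477}$)
$\sqrt{d{\left(230 \right)} - 434677} = \sqrt{- \frac{323}{97477} - 434677} = \sqrt{- \frac{42371010252}{97477}} = \frac{18 i \sqrt{12747527673871}}{97477}$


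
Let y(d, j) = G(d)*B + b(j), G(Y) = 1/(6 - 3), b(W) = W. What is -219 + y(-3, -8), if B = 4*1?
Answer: -677/3 ≈ -225.67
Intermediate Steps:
G(Y) = ⅓ (G(Y) = 1/3 = ⅓)
B = 4
y(d, j) = 4/3 + j (y(d, j) = (⅓)*4 + j = 4/3 + j)
-219 + y(-3, -8) = -219 + (4/3 - 8) = -219 - 20/3 = -677/3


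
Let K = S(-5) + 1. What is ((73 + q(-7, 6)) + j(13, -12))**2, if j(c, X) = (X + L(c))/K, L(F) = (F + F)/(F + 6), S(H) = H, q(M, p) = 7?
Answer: 9865881/1444 ≈ 6832.3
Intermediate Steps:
L(F) = 2*F/(6 + F) (L(F) = (2*F)/(6 + F) = 2*F/(6 + F))
K = -4 (K = -5 + 1 = -4)
j(c, X) = -X/4 - c/(2*(6 + c)) (j(c, X) = (X + 2*c/(6 + c))/(-4) = (X + 2*c/(6 + c))*(-1/4) = -X/4 - c/(2*(6 + c)))
((73 + q(-7, 6)) + j(13, -12))**2 = ((73 + 7) + (-2*13 - 1*(-12)*(6 + 13))/(4*(6 + 13)))**2 = (80 + (1/4)*(-26 - 1*(-12)*19)/19)**2 = (80 + (1/4)*(1/19)*(-26 + 228))**2 = (80 + (1/4)*(1/19)*202)**2 = (80 + 101/38)**2 = (3141/38)**2 = 9865881/1444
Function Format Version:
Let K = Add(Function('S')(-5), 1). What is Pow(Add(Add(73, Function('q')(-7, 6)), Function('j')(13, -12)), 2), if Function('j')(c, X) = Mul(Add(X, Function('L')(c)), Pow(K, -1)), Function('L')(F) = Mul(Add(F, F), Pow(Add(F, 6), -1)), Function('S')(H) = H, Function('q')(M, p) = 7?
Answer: Rational(9865881, 1444) ≈ 6832.3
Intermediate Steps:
Function('L')(F) = Mul(2, F, Pow(Add(6, F), -1)) (Function('L')(F) = Mul(Mul(2, F), Pow(Add(6, F), -1)) = Mul(2, F, Pow(Add(6, F), -1)))
K = -4 (K = Add(-5, 1) = -4)
Function('j')(c, X) = Add(Mul(Rational(-1, 4), X), Mul(Rational(-1, 2), c, Pow(Add(6, c), -1))) (Function('j')(c, X) = Mul(Add(X, Mul(2, c, Pow(Add(6, c), -1))), Pow(-4, -1)) = Mul(Add(X, Mul(2, c, Pow(Add(6, c), -1))), Rational(-1, 4)) = Add(Mul(Rational(-1, 4), X), Mul(Rational(-1, 2), c, Pow(Add(6, c), -1))))
Pow(Add(Add(73, Function('q')(-7, 6)), Function('j')(13, -12)), 2) = Pow(Add(Add(73, 7), Mul(Rational(1, 4), Pow(Add(6, 13), -1), Add(Mul(-2, 13), Mul(-1, -12, Add(6, 13))))), 2) = Pow(Add(80, Mul(Rational(1, 4), Pow(19, -1), Add(-26, Mul(-1, -12, 19)))), 2) = Pow(Add(80, Mul(Rational(1, 4), Rational(1, 19), Add(-26, 228))), 2) = Pow(Add(80, Mul(Rational(1, 4), Rational(1, 19), 202)), 2) = Pow(Add(80, Rational(101, 38)), 2) = Pow(Rational(3141, 38), 2) = Rational(9865881, 1444)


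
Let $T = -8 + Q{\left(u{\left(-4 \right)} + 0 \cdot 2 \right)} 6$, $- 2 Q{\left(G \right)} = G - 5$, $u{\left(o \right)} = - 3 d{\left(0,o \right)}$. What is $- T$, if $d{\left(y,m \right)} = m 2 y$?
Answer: $-7$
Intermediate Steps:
$d{\left(y,m \right)} = 2 m y$
$u{\left(o \right)} = 0$ ($u{\left(o \right)} = - 3 \cdot 2 o 0 = \left(-3\right) 0 = 0$)
$Q{\left(G \right)} = \frac{5}{2} - \frac{G}{2}$ ($Q{\left(G \right)} = - \frac{G - 5}{2} = - \frac{-5 + G}{2} = \frac{5}{2} - \frac{G}{2}$)
$T = 7$ ($T = -8 + \left(\frac{5}{2} - \frac{0 + 0 \cdot 2}{2}\right) 6 = -8 + \left(\frac{5}{2} - \frac{0 + 0}{2}\right) 6 = -8 + \left(\frac{5}{2} - 0\right) 6 = -8 + \left(\frac{5}{2} + 0\right) 6 = -8 + \frac{5}{2} \cdot 6 = -8 + 15 = 7$)
$- T = \left(-1\right) 7 = -7$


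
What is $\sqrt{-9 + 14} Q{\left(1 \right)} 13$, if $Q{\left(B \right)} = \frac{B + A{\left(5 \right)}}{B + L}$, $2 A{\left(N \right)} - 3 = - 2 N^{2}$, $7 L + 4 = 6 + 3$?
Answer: $- \frac{1365 \sqrt{5}}{8} \approx -381.53$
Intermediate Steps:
$L = \frac{5}{7}$ ($L = - \frac{4}{7} + \frac{6 + 3}{7} = - \frac{4}{7} + \frac{1}{7} \cdot 9 = - \frac{4}{7} + \frac{9}{7} = \frac{5}{7} \approx 0.71429$)
$A{\left(N \right)} = \frac{3}{2} - N^{2}$ ($A{\left(N \right)} = \frac{3}{2} + \frac{\left(-2\right) N^{2}}{2} = \frac{3}{2} - N^{2}$)
$Q{\left(B \right)} = \frac{- \frac{47}{2} + B}{\frac{5}{7} + B}$ ($Q{\left(B \right)} = \frac{B + \left(\frac{3}{2} - 5^{2}\right)}{B + \frac{5}{7}} = \frac{B + \left(\frac{3}{2} - 25\right)}{\frac{5}{7} + B} = \frac{B - \frac{47}{2}}{\frac{5}{7} + B} = \frac{- \frac{47}{2} + B}{\frac{5}{7} + B}$)
$\sqrt{-9 + 14} Q{\left(1 \right)} 13 = \sqrt{-9 + 14} \frac{7 \left(-47 + 2 \cdot 1\right)}{2 \left(5 + 7 \cdot 1\right)} 13 = \sqrt{5} \frac{7 \left(-47 + 2\right)}{2 \left(5 + 7\right)} 13 = \sqrt{5} \cdot \frac{7}{2} \cdot \frac{1}{12} \left(-45\right) 13 = \sqrt{5} \left(- \frac{105}{8}\right) 13 = - \frac{105 \sqrt{5}}{8} \cdot 13 = - \frac{1365 \sqrt{5}}{8}$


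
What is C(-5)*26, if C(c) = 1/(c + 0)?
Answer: -26/5 ≈ -5.2000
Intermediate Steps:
C(c) = 1/c
C(-5)*26 = 26/(-5) = -1/5*26 = -26/5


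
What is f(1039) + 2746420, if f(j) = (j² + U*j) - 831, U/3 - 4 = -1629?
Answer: -1240015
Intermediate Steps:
U = -4875 (U = 12 + 3*(-1629) = 12 - 4887 = -4875)
f(j) = -831 + j² - 4875*j (f(j) = (j² - 4875*j) - 831 = -831 + j² - 4875*j)
f(1039) + 2746420 = (-831 + 1039² - 4875*1039) + 2746420 = (-831 + 1079521 - 5065125) + 2746420 = -3986435 + 2746420 = -1240015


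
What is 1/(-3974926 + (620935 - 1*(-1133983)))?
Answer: -1/2220008 ≈ -4.5045e-7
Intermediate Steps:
1/(-3974926 + (620935 - 1*(-1133983))) = 1/(-3974926 + (620935 + 1133983)) = 1/(-3974926 + 1754918) = 1/(-2220008) = -1/2220008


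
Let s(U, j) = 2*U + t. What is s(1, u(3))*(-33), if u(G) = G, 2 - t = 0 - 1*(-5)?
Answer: 33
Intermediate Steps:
t = -3 (t = 2 - (0 - 1*(-5)) = 2 - (0 + 5) = 2 - 1*5 = 2 - 5 = -3)
s(U, j) = -3 + 2*U (s(U, j) = 2*U - 3 = -3 + 2*U)
s(1, u(3))*(-33) = (-3 + 2*1)*(-33) = (-3 + 2)*(-33) = -1*(-33) = 33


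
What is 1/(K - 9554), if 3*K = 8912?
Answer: -3/19750 ≈ -0.00015190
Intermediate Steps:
K = 8912/3 (K = (⅓)*8912 = 8912/3 ≈ 2970.7)
1/(K - 9554) = 1/(8912/3 - 9554) = 1/(-19750/3) = -3/19750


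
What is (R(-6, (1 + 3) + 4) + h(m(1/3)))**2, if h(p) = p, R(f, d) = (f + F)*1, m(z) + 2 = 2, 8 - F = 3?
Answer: 1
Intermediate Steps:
F = 5 (F = 8 - 1*3 = 8 - 3 = 5)
m(z) = 0 (m(z) = -2 + 2 = 0)
R(f, d) = 5 + f (R(f, d) = (f + 5)*1 = (5 + f)*1 = 5 + f)
(R(-6, (1 + 3) + 4) + h(m(1/3)))**2 = ((5 - 6) + 0)**2 = (-1 + 0)**2 = (-1)**2 = 1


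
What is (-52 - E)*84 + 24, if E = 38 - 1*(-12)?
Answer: -8544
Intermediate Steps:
E = 50 (E = 38 + 12 = 50)
(-52 - E)*84 + 24 = (-52 - 1*50)*84 + 24 = (-52 - 50)*84 + 24 = -102*84 + 24 = -8568 + 24 = -8544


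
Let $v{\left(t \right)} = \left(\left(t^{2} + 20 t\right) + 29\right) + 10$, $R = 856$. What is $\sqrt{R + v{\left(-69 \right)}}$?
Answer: $2 \sqrt{1069} \approx 65.391$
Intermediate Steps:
$v{\left(t \right)} = 39 + t^{2} + 20 t$ ($v{\left(t \right)} = \left(29 + t^{2} + 20 t\right) + 10 = 39 + t^{2} + 20 t$)
$\sqrt{R + v{\left(-69 \right)}} = \sqrt{856 + \left(39 + \left(-69\right)^{2} + 20 \left(-69\right)\right)} = \sqrt{856 + \left(39 + 4761 - 1380\right)} = \sqrt{856 + 3420} = \sqrt{4276} = 2 \sqrt{1069}$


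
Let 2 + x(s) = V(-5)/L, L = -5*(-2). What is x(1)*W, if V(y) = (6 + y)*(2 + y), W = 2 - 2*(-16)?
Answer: -391/5 ≈ -78.200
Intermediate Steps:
W = 34 (W = 2 + 32 = 34)
V(y) = (2 + y)*(6 + y)
L = 10
x(s) = -23/10 (x(s) = -2 + (12 + (-5)**2 + 8*(-5))/10 = -2 + (12 + 25 - 40)*(1/10) = -2 - 3*1/10 = -2 - 3/10 = -23/10)
x(1)*W = -23/10*34 = -391/5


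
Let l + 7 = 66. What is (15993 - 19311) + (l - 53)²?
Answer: -3282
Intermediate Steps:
l = 59 (l = -7 + 66 = 59)
(15993 - 19311) + (l - 53)² = (15993 - 19311) + (59 - 53)² = -3318 + 6² = -3318 + 36 = -3282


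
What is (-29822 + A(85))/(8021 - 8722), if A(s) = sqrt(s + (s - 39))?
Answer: 29822/701 - sqrt(131)/701 ≈ 42.526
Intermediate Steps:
A(s) = sqrt(-39 + 2*s) (A(s) = sqrt(s + (-39 + s)) = sqrt(-39 + 2*s))
(-29822 + A(85))/(8021 - 8722) = (-29822 + sqrt(-39 + 2*85))/(8021 - 8722) = (-29822 + sqrt(-39 + 170))/(-701) = (-29822 + sqrt(131))*(-1/701) = 29822/701 - sqrt(131)/701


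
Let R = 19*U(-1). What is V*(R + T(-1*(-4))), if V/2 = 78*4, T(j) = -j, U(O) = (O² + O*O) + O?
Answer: 9360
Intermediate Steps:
U(O) = O + 2*O² (U(O) = (O² + O²) + O = 2*O² + O = O + 2*O²)
V = 624 (V = 2*(78*4) = 2*312 = 624)
R = 19 (R = 19*(-(1 + 2*(-1))) = 19*(-(1 - 2)) = 19*(-1*(-1)) = 19*1 = 19)
V*(R + T(-1*(-4))) = 624*(19 - (-1)*(-4)) = 624*(19 - 1*4) = 624*(19 - 4) = 624*15 = 9360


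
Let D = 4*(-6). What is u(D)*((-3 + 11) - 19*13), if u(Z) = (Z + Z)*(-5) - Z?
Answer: -63096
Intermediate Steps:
D = -24
u(Z) = -11*Z (u(Z) = (2*Z)*(-5) - Z = -10*Z - Z = -11*Z)
u(D)*((-3 + 11) - 19*13) = (-11*(-24))*((-3 + 11) - 19*13) = 264*(8 - 247) = 264*(-239) = -63096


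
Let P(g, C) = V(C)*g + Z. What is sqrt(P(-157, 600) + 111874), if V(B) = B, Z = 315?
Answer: sqrt(17989) ≈ 134.12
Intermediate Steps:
P(g, C) = 315 + C*g (P(g, C) = C*g + 315 = 315 + C*g)
sqrt(P(-157, 600) + 111874) = sqrt((315 + 600*(-157)) + 111874) = sqrt((315 - 94200) + 111874) = sqrt(-93885 + 111874) = sqrt(17989)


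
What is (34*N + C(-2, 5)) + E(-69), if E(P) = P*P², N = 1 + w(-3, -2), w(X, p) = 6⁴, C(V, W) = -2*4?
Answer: -284419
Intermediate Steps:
C(V, W) = -8
w(X, p) = 1296
N = 1297 (N = 1 + 1296 = 1297)
E(P) = P³
(34*N + C(-2, 5)) + E(-69) = (34*1297 - 8) + (-69)³ = (44098 - 8) - 328509 = 44090 - 328509 = -284419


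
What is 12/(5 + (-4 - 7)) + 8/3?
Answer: 2/3 ≈ 0.66667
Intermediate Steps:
12/(5 + (-4 - 7)) + 8/3 = 12/(5 - 11) + 8*(1/3) = 12/(-6) + 8/3 = -1/6*12 + 8/3 = -2 + 8/3 = 2/3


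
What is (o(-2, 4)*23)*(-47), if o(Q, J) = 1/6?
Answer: -1081/6 ≈ -180.17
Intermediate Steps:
o(Q, J) = ⅙
(o(-2, 4)*23)*(-47) = ((⅙)*23)*(-47) = (23/6)*(-47) = -1081/6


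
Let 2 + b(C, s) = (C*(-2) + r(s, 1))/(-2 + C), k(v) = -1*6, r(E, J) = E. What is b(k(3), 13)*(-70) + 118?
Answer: 1907/4 ≈ 476.75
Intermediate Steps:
k(v) = -6
b(C, s) = -2 + (s - 2*C)/(-2 + C) (b(C, s) = -2 + (C*(-2) + s)/(-2 + C) = -2 + (-2*C + s)/(-2 + C) = -2 + (s - 2*C)/(-2 + C))
b(k(3), 13)*(-70) + 118 = ((4 + 13 - 4*(-6))/(-2 - 6))*(-70) + 118 = ((4 + 13 + 24)/(-8))*(-70) + 118 = -1/8*41*(-70) + 118 = -41/8*(-70) + 118 = 1435/4 + 118 = 1907/4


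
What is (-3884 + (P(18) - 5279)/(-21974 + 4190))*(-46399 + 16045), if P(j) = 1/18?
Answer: 6289449914233/53352 ≈ 1.1789e+8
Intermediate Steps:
P(j) = 1/18
(-3884 + (P(18) - 5279)/(-21974 + 4190))*(-46399 + 16045) = (-3884 + (1/18 - 5279)/(-21974 + 4190))*(-46399 + 16045) = (-3884 - 95021/18/(-17784))*(-30354) = (-3884 - 95021/18*(-1/17784))*(-30354) = (-3884 + 95021/320112)*(-30354) = -1243219987/320112*(-30354) = 6289449914233/53352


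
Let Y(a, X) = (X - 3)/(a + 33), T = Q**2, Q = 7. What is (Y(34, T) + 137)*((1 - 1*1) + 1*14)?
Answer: 129150/67 ≈ 1927.6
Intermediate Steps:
T = 49 (T = 7**2 = 49)
Y(a, X) = (-3 + X)/(33 + a)
(Y(34, T) + 137)*((1 - 1*1) + 1*14) = ((-3 + 49)/(33 + 34) + 137)*((1 - 1*1) + 1*14) = (46/67 + 137)*((1 - 1) + 14) = ((1/67)*46 + 137)*(0 + 14) = (46/67 + 137)*14 = (9225/67)*14 = 129150/67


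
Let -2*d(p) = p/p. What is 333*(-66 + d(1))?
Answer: -44289/2 ≈ -22145.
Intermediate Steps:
d(p) = -½ (d(p) = -p/(2*p) = -½*1 = -½)
333*(-66 + d(1)) = 333*(-66 - ½) = 333*(-133/2) = -44289/2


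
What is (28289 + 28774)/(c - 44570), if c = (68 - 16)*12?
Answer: -57063/43946 ≈ -1.2985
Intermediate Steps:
c = 624 (c = 52*12 = 624)
(28289 + 28774)/(c - 44570) = (28289 + 28774)/(624 - 44570) = 57063/(-43946) = 57063*(-1/43946) = -57063/43946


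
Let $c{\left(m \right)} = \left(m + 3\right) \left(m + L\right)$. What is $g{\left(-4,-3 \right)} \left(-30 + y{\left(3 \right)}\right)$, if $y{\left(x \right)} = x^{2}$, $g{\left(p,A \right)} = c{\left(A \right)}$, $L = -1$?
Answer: $0$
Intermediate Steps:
$c{\left(m \right)} = \left(-1 + m\right) \left(3 + m\right)$ ($c{\left(m \right)} = \left(m + 3\right) \left(m - 1\right) = \left(3 + m\right) \left(-1 + m\right) = \left(-1 + m\right) \left(3 + m\right)$)
$g{\left(p,A \right)} = -3 + A^{2} + 2 A$
$g{\left(-4,-3 \right)} \left(-30 + y{\left(3 \right)}\right) = \left(-3 + \left(-3\right)^{2} + 2 \left(-3\right)\right) \left(-30 + 3^{2}\right) = \left(-3 + 9 - 6\right) \left(-30 + 9\right) = 0 \left(-21\right) = 0$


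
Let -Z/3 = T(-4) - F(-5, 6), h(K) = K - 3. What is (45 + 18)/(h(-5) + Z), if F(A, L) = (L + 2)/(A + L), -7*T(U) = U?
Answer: 441/100 ≈ 4.4100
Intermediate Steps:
h(K) = -3 + K
T(U) = -U/7
F(A, L) = (2 + L)/(A + L)
Z = 156/7 (Z = -3*(-⅐*(-4) - (2 + 6)/(-5 + 6)) = -3*(4/7 - 8/1) = -3*(4/7 - 8) = -3*(-52/7) = 156/7 ≈ 22.286)
(45 + 18)/(h(-5) + Z) = (45 + 18)/((-3 - 5) + 156/7) = 63/(-8 + 156/7) = 63/(100/7) = 63*(7/100) = 441/100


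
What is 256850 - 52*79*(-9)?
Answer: 293822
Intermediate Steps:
256850 - 52*79*(-9) = 256850 - 4108*(-9) = 256850 - 1*(-36972) = 256850 + 36972 = 293822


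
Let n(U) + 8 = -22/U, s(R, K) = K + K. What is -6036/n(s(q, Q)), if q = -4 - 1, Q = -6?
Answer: 36216/37 ≈ 978.81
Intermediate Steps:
q = -5
s(R, K) = 2*K
n(U) = -8 - 22/U
-6036/n(s(q, Q)) = -6036/(-8 - 22/(2*(-6))) = -6036/(-8 - 22/(-12)) = -6036/(-8 - 22*(-1/12)) = -6036/(-8 + 11/6) = -6036/(-37/6) = -6036*(-6/37) = 36216/37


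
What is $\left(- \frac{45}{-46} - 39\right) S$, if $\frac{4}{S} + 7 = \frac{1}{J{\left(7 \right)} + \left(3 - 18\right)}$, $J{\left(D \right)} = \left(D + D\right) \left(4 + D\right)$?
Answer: $\frac{81037}{3726} \approx 21.749$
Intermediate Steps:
$J{\left(D \right)} = 2 D \left(4 + D\right)$
$S = - \frac{139}{243}$ ($S = \frac{4}{-7 + \frac{1}{2 \cdot 7 \left(4 + 7\right) + \left(3 - 18\right)}} = \frac{4}{-7 + \frac{1}{2 \cdot 7 \cdot 11 + \left(3 - 18\right)}} = \frac{4}{-7 + \frac{1}{154 - 15}} = \frac{4}{-7 + \frac{1}{139}} = \frac{4}{- \frac{972}{139}} = 4 \left(- \frac{139}{972}\right) = - \frac{139}{243} \approx -0.57202$)
$\left(- \frac{45}{-46} - 39\right) S = \left(- \frac{45}{-46} - 39\right) \left(- \frac{139}{243}\right) = \left(\left(-45\right) \left(- \frac{1}{46}\right) - 39\right) \left(- \frac{139}{243}\right) = \left(\frac{45}{46} - 39\right) \left(- \frac{139}{243}\right) = \left(- \frac{1749}{46}\right) \left(- \frac{139}{243}\right) = \frac{81037}{3726}$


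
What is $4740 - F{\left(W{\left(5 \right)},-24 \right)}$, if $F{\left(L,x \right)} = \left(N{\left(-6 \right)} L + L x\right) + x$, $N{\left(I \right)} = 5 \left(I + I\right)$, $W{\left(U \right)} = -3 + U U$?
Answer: $6612$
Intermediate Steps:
$W{\left(U \right)} = -3 + U^{2}$
$N{\left(I \right)} = 10 I$ ($N{\left(I \right)} = 5 \cdot 2 I = 10 I$)
$F{\left(L,x \right)} = x - 60 L + L x$ ($F{\left(L,x \right)} = \left(10 \left(-6\right) L + L x\right) + x = \left(- 60 L + L x\right) + x = x - 60 L + L x$)
$4740 - F{\left(W{\left(5 \right)},-24 \right)} = 4740 - \left(-24 - 60 \left(-3 + 5^{2}\right) + \left(-3 + 5^{2}\right) \left(-24\right)\right) = 4740 - \left(-24 - 60 \left(-3 + 25\right) + \left(-3 + 25\right) \left(-24\right)\right) = 4740 - \left(-24 - 1320 + 22 \left(-24\right)\right) = 4740 - \left(-24 - 1320 - 528\right) = 4740 - -1872 = 4740 + 1872 = 6612$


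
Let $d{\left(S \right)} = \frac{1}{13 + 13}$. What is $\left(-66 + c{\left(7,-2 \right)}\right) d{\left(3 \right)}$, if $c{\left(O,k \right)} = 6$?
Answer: $- \frac{30}{13} \approx -2.3077$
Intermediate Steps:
$d{\left(S \right)} = \frac{1}{26}$
$\left(-66 + c{\left(7,-2 \right)}\right) d{\left(3 \right)} = \left(-66 + 6\right) \frac{1}{26} = \left(-60\right) \frac{1}{26} = - \frac{30}{13}$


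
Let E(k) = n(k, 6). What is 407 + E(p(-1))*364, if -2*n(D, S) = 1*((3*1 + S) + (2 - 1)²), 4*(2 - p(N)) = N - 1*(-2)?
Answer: -1413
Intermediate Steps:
p(N) = 3/2 - N/4 (p(N) = 2 - (N - 1*(-2))/4 = 2 - (N + 2)/4 = 2 - (2 + N)/4 = 2 + (-½ - N/4) = 3/2 - N/4)
n(D, S) = -2 - S/2 (n(D, S) = -((3*1 + S) + (2 - 1)²)/2 = -((3 + S) + 1²)/2 = -((3 + S) + 1)/2 = -(4 + S)/2 = -2 - S/2)
E(k) = -5 (E(k) = -2 - ½*6 = -2 - 3 = -5)
407 + E(p(-1))*364 = 407 - 5*364 = 407 - 1820 = -1413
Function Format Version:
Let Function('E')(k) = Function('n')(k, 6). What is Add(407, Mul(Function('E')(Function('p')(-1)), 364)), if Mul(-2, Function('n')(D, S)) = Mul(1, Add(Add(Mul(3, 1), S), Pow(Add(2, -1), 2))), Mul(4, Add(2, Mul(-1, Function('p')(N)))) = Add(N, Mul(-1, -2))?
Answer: -1413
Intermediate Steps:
Function('p')(N) = Add(Rational(3, 2), Mul(Rational(-1, 4), N)) (Function('p')(N) = Add(2, Mul(Rational(-1, 4), Add(N, Mul(-1, -2)))) = Add(2, Mul(Rational(-1, 4), Add(N, 2))) = Add(2, Mul(Rational(-1, 4), Add(2, N))) = Add(2, Add(Rational(-1, 2), Mul(Rational(-1, 4), N))) = Add(Rational(3, 2), Mul(Rational(-1, 4), N)))
Function('n')(D, S) = Add(-2, Mul(Rational(-1, 2), S)) (Function('n')(D, S) = Mul(Rational(-1, 2), Mul(1, Add(Add(Mul(3, 1), S), Pow(Add(2, -1), 2)))) = Mul(Rational(-1, 2), Mul(1, Add(Add(3, S), Pow(1, 2)))) = Mul(Rational(-1, 2), Mul(1, Add(Add(3, S), 1))) = Mul(Rational(-1, 2), Mul(1, Add(4, S))) = Mul(Rational(-1, 2), Add(4, S)) = Add(-2, Mul(Rational(-1, 2), S)))
Function('E')(k) = -5 (Function('E')(k) = Add(-2, Mul(Rational(-1, 2), 6)) = Add(-2, -3) = -5)
Add(407, Mul(Function('E')(Function('p')(-1)), 364)) = Add(407, Mul(-5, 364)) = Add(407, -1820) = -1413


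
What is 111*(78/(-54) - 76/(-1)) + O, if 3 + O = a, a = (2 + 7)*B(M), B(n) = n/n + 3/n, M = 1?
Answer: 24926/3 ≈ 8308.7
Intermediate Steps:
B(n) = 1 + 3/n
a = 36 (a = (2 + 7)*((3 + 1)/1) = 9*(1*4) = 9*4 = 36)
O = 33 (O = -3 + 36 = 33)
111*(78/(-54) - 76/(-1)) + O = 111*(78/(-54) - 76/(-1)) + 33 = 111*(78*(-1/54) - 76*(-1)) + 33 = 111*(-13/9 + 76) + 33 = 111*(671/9) + 33 = 24827/3 + 33 = 24926/3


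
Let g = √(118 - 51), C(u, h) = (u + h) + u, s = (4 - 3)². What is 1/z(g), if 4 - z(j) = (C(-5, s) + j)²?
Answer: 4/27 + √67/54 ≈ 0.29973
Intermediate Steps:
s = 1 (s = 1² = 1)
C(u, h) = h + 2*u (C(u, h) = (h + u) + u = h + 2*u)
g = √67 ≈ 8.1853
z(j) = 4 - (-9 + j)² (z(j) = 4 - ((1 + 2*(-5)) + j)² = 4 - ((1 - 10) + j)² = 4 - (-9 + j)²)
1/z(g) = 1/(4 - (-9 + √67)²)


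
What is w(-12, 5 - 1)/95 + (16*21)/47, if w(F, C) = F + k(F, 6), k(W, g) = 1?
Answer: 31403/4465 ≈ 7.0331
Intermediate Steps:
w(F, C) = 1 + F (w(F, C) = F + 1 = 1 + F)
w(-12, 5 - 1)/95 + (16*21)/47 = (1 - 12)/95 + (16*21)/47 = -11*1/95 + 336*(1/47) = -11/95 + 336/47 = 31403/4465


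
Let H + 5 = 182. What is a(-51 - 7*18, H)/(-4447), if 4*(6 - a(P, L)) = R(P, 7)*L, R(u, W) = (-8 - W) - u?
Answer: 14325/8894 ≈ 1.6106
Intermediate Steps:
H = 177 (H = -5 + 182 = 177)
R(u, W) = -8 - W - u
a(P, L) = 6 - L*(-15 - P)/4 (a(P, L) = 6 - (-8 - 1*7 - P)*L/4 = 6 - (-8 - 7 - P)*L/4 = 6 - (-15 - P)*L/4 = 6 - L*(-15 - P)/4)
a(-51 - 7*18, H)/(-4447) = (6 + (¼)*177*(15 + (-51 - 7*18)))/(-4447) = (6 + (¼)*177*(15 + (-51 - 126)))*(-1/4447) = (6 + (¼)*177*(15 - 177))*(-1/4447) = (6 + (¼)*177*(-162))*(-1/4447) = (6 - 14337/2)*(-1/4447) = -14325/2*(-1/4447) = 14325/8894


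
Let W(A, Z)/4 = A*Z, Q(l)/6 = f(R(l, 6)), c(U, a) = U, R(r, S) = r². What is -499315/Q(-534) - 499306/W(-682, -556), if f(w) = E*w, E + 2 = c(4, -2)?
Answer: -19264892459/40548327732 ≈ -0.47511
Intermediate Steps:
E = 2 (E = -2 + 4 = 2)
f(w) = 2*w
Q(l) = 12*l² (Q(l) = 6*(2*l²) = 12*l²)
W(A, Z) = 4*A*Z (W(A, Z) = 4*(A*Z) = 4*A*Z)
-499315/Q(-534) - 499306/W(-682, -556) = -499315/(12*(-534)²) - 499306/(4*(-682)*(-556)) = -499315/(12*285156) - 499306/1516768 = -499315/3421872 - 499306*1/1516768 = -499315*1/3421872 - 249653/758384 = -499315/3421872 - 249653/758384 = -19264892459/40548327732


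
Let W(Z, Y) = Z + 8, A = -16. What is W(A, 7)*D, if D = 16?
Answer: -128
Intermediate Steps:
W(Z, Y) = 8 + Z
W(A, 7)*D = (8 - 16)*16 = -8*16 = -128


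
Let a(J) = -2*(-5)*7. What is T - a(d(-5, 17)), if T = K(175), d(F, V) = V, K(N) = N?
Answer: 105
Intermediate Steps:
T = 175
a(J) = 70 (a(J) = 10*7 = 70)
T - a(d(-5, 17)) = 175 - 1*70 = 175 - 70 = 105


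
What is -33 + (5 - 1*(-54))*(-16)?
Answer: -977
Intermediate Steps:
-33 + (5 - 1*(-54))*(-16) = -33 + (5 + 54)*(-16) = -33 + 59*(-16) = -33 - 944 = -977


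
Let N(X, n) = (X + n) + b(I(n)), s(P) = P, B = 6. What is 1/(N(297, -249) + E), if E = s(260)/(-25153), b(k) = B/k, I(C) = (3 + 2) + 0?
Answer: 125765/6186338 ≈ 0.020329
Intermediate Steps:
I(C) = 5 (I(C) = 5 + 0 = 5)
b(k) = 6/k
N(X, n) = 6/5 + X + n (N(X, n) = (X + n) + 6/5 = 6/5 + X + n)
E = -260/25153 (E = 260/(-25153) = 260*(-1/25153) = -260/25153 ≈ -0.010337)
1/(N(297, -249) + E) = 1/((6/5 + 297 - 249) - 260/25153) = 1/(246/5 - 260/25153) = 1/(6186338/125765) = 125765/6186338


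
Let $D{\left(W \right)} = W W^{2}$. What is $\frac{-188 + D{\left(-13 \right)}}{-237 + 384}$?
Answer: $- \frac{795}{49} \approx -16.224$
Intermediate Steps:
$D{\left(W \right)} = W^{3}$
$\frac{-188 + D{\left(-13 \right)}}{-237 + 384} = \frac{-188 + \left(-13\right)^{3}}{-237 + 384} = \frac{-188 - 2197}{147} = \left(-2385\right) \frac{1}{147} = - \frac{795}{49}$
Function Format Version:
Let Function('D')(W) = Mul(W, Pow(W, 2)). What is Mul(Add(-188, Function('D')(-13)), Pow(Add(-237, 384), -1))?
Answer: Rational(-795, 49) ≈ -16.224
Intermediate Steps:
Function('D')(W) = Pow(W, 3)
Mul(Add(-188, Function('D')(-13)), Pow(Add(-237, 384), -1)) = Mul(Add(-188, Pow(-13, 3)), Pow(Add(-237, 384), -1)) = Mul(Add(-188, -2197), Pow(147, -1)) = Mul(-2385, Rational(1, 147)) = Rational(-795, 49)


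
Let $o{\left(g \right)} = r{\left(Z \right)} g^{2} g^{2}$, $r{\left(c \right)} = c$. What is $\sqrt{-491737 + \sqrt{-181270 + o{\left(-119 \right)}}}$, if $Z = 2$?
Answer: $\sqrt{-491737 + 2 \sqrt{100221643}} \approx 686.82 i$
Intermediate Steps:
$o{\left(g \right)} = 2 g^{4}$ ($o{\left(g \right)} = 2 g^{2} g^{2} = 2 g^{4}$)
$\sqrt{-491737 + \sqrt{-181270 + o{\left(-119 \right)}}} = \sqrt{-491737 + \sqrt{-181270 + 2 \left(-119\right)^{4}}} = \sqrt{-491737 + \sqrt{-181270 + 2 \cdot 200533921}} = \sqrt{-491737 + \sqrt{-181270 + 401067842}} = \sqrt{-491737 + \sqrt{400886572}} = \sqrt{-491737 + 2 \sqrt{100221643}}$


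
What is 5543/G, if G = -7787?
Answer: -5543/7787 ≈ -0.71183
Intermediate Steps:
5543/G = 5543/(-7787) = 5543*(-1/7787) = -5543/7787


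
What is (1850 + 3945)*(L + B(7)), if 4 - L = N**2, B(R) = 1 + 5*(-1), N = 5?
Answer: -144875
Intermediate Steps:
B(R) = -4 (B(R) = 1 - 5 = -4)
L = -21 (L = 4 - 1*5**2 = 4 - 1*25 = 4 - 25 = -21)
(1850 + 3945)*(L + B(7)) = (1850 + 3945)*(-21 - 4) = 5795*(-25) = -144875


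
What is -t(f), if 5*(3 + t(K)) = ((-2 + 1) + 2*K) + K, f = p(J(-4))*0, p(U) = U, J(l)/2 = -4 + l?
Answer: 16/5 ≈ 3.2000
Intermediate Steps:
J(l) = -8 + 2*l (J(l) = 2*(-4 + l) = -8 + 2*l)
f = 0 (f = (-8 + 2*(-4))*0 = (-8 - 8)*0 = -16*0 = 0)
t(K) = -16/5 + 3*K/5 (t(K) = -3 + (((-2 + 1) + 2*K) + K)/5 = -3 + ((-1 + 2*K) + K)/5 = -3 + (-1 + 3*K)/5 = -3 + (-1/5 + 3*K/5) = -16/5 + 3*K/5)
-t(f) = -(-16/5 + (3/5)*0) = -(-16/5 + 0) = -1*(-16/5) = 16/5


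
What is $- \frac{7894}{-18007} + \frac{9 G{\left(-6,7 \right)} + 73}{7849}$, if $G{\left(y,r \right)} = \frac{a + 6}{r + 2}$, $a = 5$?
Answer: $\frac{63472594}{141336943} \approx 0.44909$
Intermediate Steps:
$G{\left(y,r \right)} = \frac{11}{2 + r}$ ($G{\left(y,r \right)} = \frac{5 + 6}{r + 2} = \frac{11}{2 + r}$)
$- \frac{7894}{-18007} + \frac{9 G{\left(-6,7 \right)} + 73}{7849} = - \frac{7894}{-18007} + \frac{9 \frac{11}{2 + 7} + 73}{7849} = \left(-7894\right) \left(- \frac{1}{18007}\right) + \left(9 \cdot \frac{11}{9} + 73\right) \frac{1}{7849} = \frac{7894}{18007} + \left(9 \cdot 11 \cdot \frac{1}{9} + 73\right) \frac{1}{7849} = \frac{7894}{18007} + \left(9 \cdot \frac{11}{9} + 73\right) \frac{1}{7849} = \frac{7894}{18007} + \left(11 + 73\right) \frac{1}{7849} = \frac{7894}{18007} + 84 \cdot \frac{1}{7849} = \frac{7894}{18007} + \frac{84}{7849} = \frac{63472594}{141336943}$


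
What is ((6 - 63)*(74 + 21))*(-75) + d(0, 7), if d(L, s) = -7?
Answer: 406118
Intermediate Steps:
((6 - 63)*(74 + 21))*(-75) + d(0, 7) = ((6 - 63)*(74 + 21))*(-75) - 7 = -57*95*(-75) - 7 = -5415*(-75) - 7 = 406125 - 7 = 406118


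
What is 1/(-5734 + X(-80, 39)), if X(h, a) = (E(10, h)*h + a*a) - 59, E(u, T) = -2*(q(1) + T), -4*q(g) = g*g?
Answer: -1/17112 ≈ -5.8439e-5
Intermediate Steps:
q(g) = -g²/4 (q(g) = -g*g/4 = -g²/4)
E(u, T) = ½ - 2*T (E(u, T) = -2*(-¼*1² + T) = -2*(-¼*1 + T) = -2*(-¼ + T) = ½ - 2*T)
X(h, a) = -59 + a² + h*(½ - 2*h) (X(h, a) = ((½ - 2*h)*h + a*a) - 59 = (h*(½ - 2*h) + a²) - 59 = (a² + h*(½ - 2*h)) - 59 = -59 + a² + h*(½ - 2*h))
1/(-5734 + X(-80, 39)) = 1/(-5734 + (-59 + 39² + (½)*(-80) - 2*(-80)²)) = 1/(-5734 + (-59 + 1521 - 40 - 2*6400)) = 1/(-5734 + (-59 + 1521 - 40 - 12800)) = 1/(-5734 - 11378) = 1/(-17112) = -1/17112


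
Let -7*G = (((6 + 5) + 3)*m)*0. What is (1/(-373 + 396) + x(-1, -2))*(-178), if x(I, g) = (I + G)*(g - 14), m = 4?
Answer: -65682/23 ≈ -2855.7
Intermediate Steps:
G = 0 (G = -((6 + 5) + 3)*4*0/7 = -(11 + 3)*4*0/7 = -14*4*0/7 = -8*0 = -⅐*0 = 0)
x(I, g) = I*(-14 + g) (x(I, g) = (I + 0)*(g - 14) = I*(-14 + g))
(1/(-373 + 396) + x(-1, -2))*(-178) = (1/(-373 + 396) - (-14 - 2))*(-178) = (1/23 - 1*(-16))*(-178) = (1/23 + 16)*(-178) = (369/23)*(-178) = -65682/23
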